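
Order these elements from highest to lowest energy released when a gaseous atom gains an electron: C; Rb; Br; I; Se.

Br > I > Se > C > Rb

Adding an electron releases more energy for atoms nearer the top right (short of the noble gases).
Neither a single period nor a single group — weigh both effects.
C > Rb: both effects reinforce here, so C is clearly the higher of the two.
Se > C: period and group pull opposite ways; the across-period shift dominates (195 vs 122 kJ/mol).
I > Se: period and group pull opposite ways; the across-period shift dominates (295 vs 195 kJ/mol).
Br > I: they share group 17; the group trend gives Br the larger value.
Approximate values (kJ/mol): C 122, Se 195, Br 325, Rb 47, I 295.
So from highest to lowest: Br > I > Se > C > Rb.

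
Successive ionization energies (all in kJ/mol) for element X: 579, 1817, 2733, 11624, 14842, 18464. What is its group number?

Look for the largest jump between consecutive ionization energies: IE4/IE3 ≈ 4.3, far larger than any earlier ratio.
That jump marks the point where a core electron is being removed. So the atom has 3 valence electrons.
A main-group element with 3 valence electrons is in group 13.

Group 13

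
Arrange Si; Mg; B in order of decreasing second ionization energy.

B > Si > Mg

IE_2 is the cost of taking one more electron from the +1 cation: Si⁺ still has 3 valence electrons; Mg⁺ still has 1 valence electron; B⁺ still has 2 valence electrons.
All are still removing valence electrons, so compare the +1 ions as you would atoms: IE_2 generally rises across a period (higher Z_eff) and falls down a group (larger shell), subject to the usual subshell exceptions.
Valence configurations: Si⁺ [Ne]3s²3p¹, Mg⁺ [Ne]3s¹, B⁺ [He]2s².
Approximate IE_2 values (kJ/mol): Si 1577, Mg 1451, B 2427.
Putting it together, IE_2: Mg < Si < B.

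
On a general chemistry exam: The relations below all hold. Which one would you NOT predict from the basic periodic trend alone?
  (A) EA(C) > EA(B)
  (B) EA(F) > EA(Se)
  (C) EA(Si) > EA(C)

The general trend: electron affinity increases across a period and decreases down a group.
(A) C (period 2, group 14) vs B (period 2, group 13): the stated order agrees with the simple trend.
(B) F (period 2, group 17) vs Se (period 4, group 16): the stated order agrees with the simple trend.
(C) Si (period 3, group 14) vs C (period 2, group 14): the stated order contradicts the simple trend.
The exception is (C): Si's larger, more diffuse 3p orbitals accept an added electron slightly more readily than C's compact 2p.

(C)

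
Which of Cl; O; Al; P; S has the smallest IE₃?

The third ionization energy removes an electron from the +2 ion. For each element: Cl²⁺ still has 5 valence electrons; O²⁺ still has 4 valence electrons; Al²⁺ still has 1 valence electron; P²⁺ still has 3 valence electrons; S²⁺ still has 4 valence electrons.
All are still removing valence electrons, so compare the +2 ions as you would atoms: IE_3 generally rises across a period (higher Z_eff) and falls down a group (larger shell), subject to the usual subshell exceptions.
Valence configurations: Cl²⁺ [Ne]3s²3p³, O²⁺ [He]2s²2p², Al²⁺ [Ne]3s¹, P²⁺ [Ne]3s²3p¹, S²⁺ [Ne]3s²3p².
The numbers (kJ/mol): Cl 3822, O 5300, Al 2745, P 2914, S 3357.
Putting it together, IE_3: Al < P < S < Cl < O.

Al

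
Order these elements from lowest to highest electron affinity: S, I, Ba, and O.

O is in period 2, group 16; S is in period 3, group 16; I is in period 5, group 17; Ba is in period 6, group 2.
EA tends to increase across a period and decrease down a group, though the pattern is less regular than for IE or radius.
These span different periods and groups, so the two trends combine.
O > Ba: both effects reinforce here, so O is clearly the higher of the two.
S > O: this pair runs against the simple trend — see the exception note.
I > S: the two effects oppose for this pair; the across-period effect wins (295 vs 200 kJ/mol).
Note the exception: S has a higher electron affinity than O, contrary to the simple trend — the compact 2p subshell of O repels the added electron more than S's larger 3p does.
For reference (kJ/mol): O 141, S 200, I 295, Ba 14.
So from lowest to highest: Ba < O < S < I.

Ba < O < S < I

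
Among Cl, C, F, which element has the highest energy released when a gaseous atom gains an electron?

C is in period 2, group 14; F is in period 2, group 17; Cl is in period 3, group 17.
Atoms with high Z_eff and room in the valence shell (especially the halogens) have the most exothermic electron affinities.
These span different periods and groups, so the two trends combine.
F > C: F lies to the right of C in period 2, so the across-period effect alone puts F higher.
Cl > F: this pair runs against the simple trend — see the exception note.
Note the exception: Cl has a higher electron affinity than F, contrary to the simple trend — F's small 2p subshell makes the incoming electron feel strong e⁻–e⁻ repulsion, so Cl actually releases more energy on gaining an electron.
For reference (kJ/mol): C 122, F 328, Cl 349.
The highest energy released when a gaseous atom gains an electron among these belongs to Cl.

Cl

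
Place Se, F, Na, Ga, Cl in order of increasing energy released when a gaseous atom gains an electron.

F is in period 2, group 17; Na is in period 3, group 1; Cl is in period 3, group 17; Ga is in period 4, group 13; Se is in period 4, group 16.
EA tends to increase across a period and decrease down a group, though the pattern is less regular than for IE or radius.
These span different periods and groups, so the two trends combine.
Na > Ga: the two effects oppose for this pair; the down-group effect wins (53 vs 29 kJ/mol).
Se > Na: period and group pull opposite ways; the across-period shift dominates (195 vs 53 kJ/mol).
F > Se: relative to Se, both the across-period and down-group shifts push F's electron affinity up.
Cl > F: this pair runs against the simple trend — see the exception note.
Note the exception: Cl has a higher electron affinity than F, contrary to the simple trend — F's small 2p subshell makes the incoming electron feel strong e⁻–e⁻ repulsion, so Cl actually releases more energy on gaining an electron.
For reference (kJ/mol): F 328, Na 53, Cl 349, Ga 29, Se 195.
So from lowest to highest: Ga < Na < Se < F < Cl.

Ga < Na < Se < F < Cl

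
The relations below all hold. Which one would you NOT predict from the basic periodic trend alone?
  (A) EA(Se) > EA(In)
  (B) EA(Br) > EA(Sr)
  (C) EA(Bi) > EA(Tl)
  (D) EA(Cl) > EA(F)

(D)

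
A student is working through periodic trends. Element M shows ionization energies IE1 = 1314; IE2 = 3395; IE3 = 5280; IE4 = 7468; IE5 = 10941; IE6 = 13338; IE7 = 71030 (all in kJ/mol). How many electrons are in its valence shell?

6

Look for the largest jump between consecutive ionization energies: IE7/IE6 ≈ 5.3, far larger than any earlier ratio.
That jump marks the point where a core electron is being removed. So the atom has 6 valence electrons.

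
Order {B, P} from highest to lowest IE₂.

B > P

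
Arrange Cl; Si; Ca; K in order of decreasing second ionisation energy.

K, Cl, Si, Ca

IE_2 is the cost of taking one more electron from the +1 cation: Cl⁺ still has 6 valence electrons; Si⁺ still has 3 valence electrons; Ca⁺ still has 1 valence electron; K⁺ is the bare [Ar] core.
Core electrons are held far more tightly than valence electrons, so K tops the IE_2 order.
Valence configurations: Cl⁺ [Ne]3s²3p⁴, Si⁺ [Ne]3s²3p¹, Ca⁺ [Ar]4s¹.
Approximate IE_2 values (kJ/mol): Cl 2298, Si 1577, Ca 1145, K 3052.
So the second ionization energies run Ca < Si < Cl < K.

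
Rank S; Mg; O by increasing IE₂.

Mg, S, O

IE_2 is the cost of taking one more electron from the +1 cation: S⁺ still has 5 valence electrons; Mg⁺ still has 1 valence electron; O⁺ still has 5 valence electrons.
All are still removing valence electrons, so compare the +1 ions as you would atoms: IE_2 generally rises across a period (higher Z_eff) and falls down a group (larger shell), subject to the usual subshell exceptions.
Valence configurations: S⁺ [Ne]3s²3p³, Mg⁺ [Ne]3s¹, O⁺ [He]2s²2p³.
Approximate IE_2 values (kJ/mol): S 2252, Mg 1451, O 3388.
Overall IE_2 order: Mg < S < O.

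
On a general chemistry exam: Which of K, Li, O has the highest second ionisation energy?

IE_2 is the cost of taking one more electron from the +1 cation: K⁺ is the bare [Ar] core; Li⁺ is the bare [He] core; O⁺ still has 5 valence electrons.
Usually core removal costs more than valence removal, but here the competition is close: a tightly held n=2 valence electron can cost more to remove than an n=3 core electron, so the actual values have to decide it.
Approximate IE_2 values (kJ/mol): K 3052, Li 7298, O 3388.
Overall IE_2 order: K < O < Li.

Li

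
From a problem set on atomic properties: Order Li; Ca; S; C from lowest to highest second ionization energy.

Ca, S, C, Li

The second ionization energy removes an electron from the +1 ion. For each element: Li⁺ is the bare [He] core; Ca⁺ still has 1 valence electron; S⁺ still has 5 valence electrons; C⁺ still has 3 valence electrons.
Breaking into a closed-shell core is much more expensive than removing a leftover valence electron — Li has the largest IE_2 here.
Valence configurations: Ca⁺ [Ar]4s¹, S⁺ [Ne]3s²3p³, C⁺ [He]2s²2p¹.
The numbers (kJ/mol): Li 7298, Ca 1145, S 2252, C 2353.
Putting it together, IE_2: Ca < S < C < Li.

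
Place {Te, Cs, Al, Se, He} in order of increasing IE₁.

Cs < Al < Te < Se < He

He is in period 1, group 18; Al is in period 3, group 13; Se is in period 4, group 16; Te is in period 5, group 16; Cs is in period 6, group 1.
Across a period the outer electron is held more tightly (higher IE₁); down a group it sits in a higher shell, more shielded, and comes off more easily.
These span different periods and groups, so the two trends combine.
Al > Cs: relative to Cs, both the across-period and down-group shifts push Al's first ionization energy up.
Te > Al: period and group pull opposite ways; the across-period shift dominates (869 vs 578 kJ/mol).
Se > Te: Se sits above Te in group 16, so the down-group effect alone puts Se higher.
He > Se: relative to Se, both the across-period and down-group shifts push He's first ionization energy up.
For reference (kJ/mol): He 2372, Al 578, Se 941, Te 869, Cs 376.
So from lowest to highest: Cs < Al < Te < Se < He.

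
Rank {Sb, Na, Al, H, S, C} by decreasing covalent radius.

Atomic radius shrinks across a period as nuclear charge pulls the same shell inward, and grows down a group as new shells are added.
Here both period and group differ, so the two effects have to be weighed against each other.
C > H: period and group pull opposite ways; the down-group shift dominates (75 vs 32 pm).
S > C: the two effects oppose for this pair; the down-group effect wins (103 vs 75 pm).
Al > S: Al lies to the left of S in period 3, so the across-period effect alone puts Al larger.
Sb > Al: the two effects oppose for this pair; the down-group effect wins (140 vs 126 pm).
Na > Sb: period and group pull opposite ways; the across-period shift dominates (155 vs 140 pm).
For reference (pm): H 32, C 75, Na 155, Al 126, S 103, Sb 140.
So from largest to smallest: Na > Sb > Al > S > C > H.

Na > Sb > Al > S > C > H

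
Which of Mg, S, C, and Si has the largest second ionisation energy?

After 1 electron has been removed, what remains? Mg⁺ still has 1 valence electron; S⁺ still has 5 valence electrons; C⁺ still has 3 valence electrons; Si⁺ still has 3 valence electrons.
All are still removing valence electrons, so compare the +1 ions as you would atoms: IE_2 generally rises across a period (higher Z_eff) and falls down a group (larger shell), subject to the usual subshell exceptions.
Valence configurations: Mg⁺ [Ne]3s¹, S⁺ [Ne]3s²3p³, C⁺ [He]2s²2p¹, Si⁺ [Ne]3s²3p¹.
The numbers (kJ/mol): Mg 1451, S 2252, C 2353, Si 1577.
Putting it together, IE_2: Mg < Si < S < C.

C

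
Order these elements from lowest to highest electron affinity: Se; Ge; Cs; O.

Cs, Ge, O, Se

Electron affinity generally becomes more exothermic across a period toward the halogens and less exothermic down a group.
Here both period and group differ, so the two effects have to be weighed against each other.
Ge > Cs: both effects reinforce here, so Ge is clearly the higher of the two.
O > Ge: both effects reinforce here, so O is clearly the higher of the two.
Se > O: this pair runs against the simple trend — see the exception note.
Note the exception: Se has a higher electron affinity than O, contrary to the simple trend — O's compact 2p subshell gives strong electron–electron repulsion on the added electron.
Approximate values (kJ/mol): O 141, Ge 119, Se 195, Cs 46.
So from lowest to highest: Cs < Ge < O < Se.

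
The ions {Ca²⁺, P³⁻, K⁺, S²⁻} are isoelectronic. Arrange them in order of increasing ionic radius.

Ca²⁺ < K⁺ < S²⁻ < P³⁻

All of these have 18 electrons, so size is governed by nuclear charge alone: the more protons, the stronger the pull on the same electron cloud, and the smaller the ion.
Nuclear charges: Ca²⁺ (Z=20), K⁺ (Z=19), S²⁻ (Z=16), P³⁻ (Z=15).
Smallest to largest: Ca²⁺ < K⁺ < S²⁻ < P³⁻.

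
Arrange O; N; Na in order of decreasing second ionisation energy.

IE_2 is the cost of taking one more electron from the +1 cation: O⁺ still has 5 valence electrons; N⁺ still has 4 valence electrons; Na⁺ is the bare [Ne] core.
Pulling an electron out of a noble-gas core costs far more than removing a remaining valence electron, so Na sits at the high end of IE_2.
Valence configurations: O⁺ [He]2s²2p³, N⁺ [He]2s²2p².
Approximate IE_2 values (kJ/mol): O 3388, N 2856, Na 4562.
So the second ionization energies run N < O < Na.

Na, O, N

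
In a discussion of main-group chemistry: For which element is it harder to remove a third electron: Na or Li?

After 2 electrons have been removed, what remains? Na²⁺ is already 1 electron into the core; Li²⁺ is already 1 electron into the core.
All of these are removing an electron from a noble-gas core or deeper; the smaller core (lower principal quantum number) is held far more tightly, and within a period the higher nuclear charge binds the same core more tightly.
Approximate IE_3 values (kJ/mol): Na 6910, Li 11815.
So the third ionization energies run Na < Li.

Li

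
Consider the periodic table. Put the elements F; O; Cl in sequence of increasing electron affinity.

O is in period 2, group 16; F is in period 2, group 17; Cl is in period 3, group 17.
Atoms with high Z_eff and room in the valence shell (especially the halogens) have the most exothermic electron affinities.
Neither a single period nor a single group — weigh both effects.
F > O: F lies to the right of O in period 2, so the across-period effect alone puts F higher.
Cl > F: this pair runs against the simple trend — see the exception note.
Note the exception: Cl has a higher electron affinity than F, contrary to the simple trend — F's small 2p subshell makes the incoming electron feel strong e⁻–e⁻ repulsion, so Cl actually releases more energy on gaining an electron.
Approximate values (kJ/mol): O 141, F 328, Cl 349.
So from lowest to highest: O < F < Cl.

O < F < Cl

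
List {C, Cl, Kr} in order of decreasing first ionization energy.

C is in period 2, group 14; Cl is in period 3, group 17; Kr is in period 4, group 18.
First ionization energy rises across a period (greater Z_eff holds electrons more tightly) and falls down a group (valence electrons are farther from the nucleus).
Neither a single period nor a single group — weigh both effects.
Cl > C: period and group pull opposite ways; the across-period shift dominates (1251 vs 1086 kJ/mol).
Kr > Cl: period and group pull opposite ways; the across-period shift dominates (1351 vs 1251 kJ/mol).
Tabulated first ionization energy (kJ/mol): C 1086, Cl 1251, Kr 1351.
So from highest to lowest: Kr > Cl > C.

Kr, Cl, C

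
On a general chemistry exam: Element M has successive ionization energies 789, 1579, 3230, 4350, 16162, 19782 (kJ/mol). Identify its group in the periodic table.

Group 14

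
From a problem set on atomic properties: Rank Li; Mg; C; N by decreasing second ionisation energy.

The second ionization energy removes an electron from the +1 ion. For each element: Li⁺ is the bare [He] core; Mg⁺ still has 1 valence electron; C⁺ still has 3 valence electrons; N⁺ still has 4 valence electrons.
Core electrons are held far more tightly than valence electrons, so Li tops the IE_2 order.
Valence configurations: Mg⁺ [Ne]3s¹, C⁺ [He]2s²2p¹, N⁺ [He]2s²2p².
Approximate IE_2 values (kJ/mol): Li 7298, Mg 1451, C 2353, N 2856.
Hence IE_2: Mg < C < N < Li.

Li > N > C > Mg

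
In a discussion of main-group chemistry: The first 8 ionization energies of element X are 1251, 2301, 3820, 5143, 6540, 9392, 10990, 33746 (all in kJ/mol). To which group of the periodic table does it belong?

Group 17

Look for the largest jump between consecutive ionization energies: IE8/IE7 ≈ 3.1, far larger than any earlier ratio.
That jump marks the point where a core electron is being removed. So the atom has 7 valence electrons.
A main-group element with 7 valence electrons is in group 17.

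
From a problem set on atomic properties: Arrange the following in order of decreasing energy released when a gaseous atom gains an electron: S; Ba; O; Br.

O is in period 2, group 16; S is in period 3, group 16; Br is in period 4, group 17; Ba is in period 6, group 2.
Electron affinity generally becomes more exothermic across a period toward the halogens and less exothermic down a group.
These span different periods and groups, so the two trends combine.
O > Ba: relative to Ba, both the across-period and down-group shifts push O's electron affinity up.
S > O: this pair runs against the simple trend — see the exception note.
Br > S: the two effects oppose for this pair; the across-period effect wins (325 vs 200 kJ/mol).
Note the exception: S has a higher electron affinity than O, contrary to the simple trend — the compact 2p subshell of O repels the added electron more than S's larger 3p does.
For reference (kJ/mol): O 141, S 200, Br 325, Ba 14.
So from highest to lowest: Br > S > O > Ba.

Br > S > O > Ba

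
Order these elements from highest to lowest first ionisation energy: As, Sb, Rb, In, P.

P > As > Sb > In > Rb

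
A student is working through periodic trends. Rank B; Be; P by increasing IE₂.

Consider each +1 ion: B⁺ still has 2 valence electrons; Be⁺ still has 1 valence electron; P⁺ still has 4 valence electrons.
All are still removing valence electrons, so compare the +1 ions as you would atoms: IE_2 generally rises across a period (higher Z_eff) and falls down a group (larger shell), subject to the usual subshell exceptions.
Valence configurations: B⁺ [He]2s², Be⁺ [He]2s¹, P⁺ [Ne]3s²3p².
Approximate IE_2 values (kJ/mol): B 2427, Be 1757, P 1907.
Hence IE_2: Be < P < B.

Be < P < B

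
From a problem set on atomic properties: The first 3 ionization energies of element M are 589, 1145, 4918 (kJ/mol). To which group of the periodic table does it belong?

Look for the largest jump between consecutive ionization energies: IE3/IE2 ≈ 4.3, far larger than any earlier ratio.
That jump marks the point where a core electron is being removed. So the atom has 2 valence electrons.
A main-group element with 2 valence electrons is in group 2.

Group 2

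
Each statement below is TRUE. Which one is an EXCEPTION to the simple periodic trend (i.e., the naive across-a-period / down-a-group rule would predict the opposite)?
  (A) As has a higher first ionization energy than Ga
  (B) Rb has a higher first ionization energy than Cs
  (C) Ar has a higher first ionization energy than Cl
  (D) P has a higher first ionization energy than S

(D)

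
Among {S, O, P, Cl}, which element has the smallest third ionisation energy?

P

IE_3 is the cost of taking one more electron from the +2 cation: S²⁺ still has 4 valence electrons; O²⁺ still has 4 valence electrons; P²⁺ still has 3 valence electrons; Cl²⁺ still has 5 valence electrons.
All are still removing valence electrons, so compare the +2 ions as you would atoms: IE_3 generally rises across a period (higher Z_eff) and falls down a group (larger shell), subject to the usual subshell exceptions.
Valence configurations: S²⁺ [Ne]3s²3p², O²⁺ [He]2s²2p², P²⁺ [Ne]3s²3p¹, Cl²⁺ [Ne]3s²3p³.
Approximate IE_3 values (kJ/mol): S 3357, O 5300, P 2914, Cl 3822.
Putting it together, IE_3: P < S < Cl < O.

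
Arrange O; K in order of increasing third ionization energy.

K, O

Consider each +2 ion: O²⁺ still has 4 valence electrons; K²⁺ is already 1 electron into the core.
Usually core removal costs more than valence removal, but here the competition is close: a tightly held n=2 valence electron can cost more to remove than an n=3 core electron, so the actual values have to decide it.
The numbers (kJ/mol): O 5300, K 4420.
Hence IE_3: K < O.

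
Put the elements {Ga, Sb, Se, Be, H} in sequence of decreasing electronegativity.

Se, H, Sb, Ga, Be

H is in period 1, group 1; Be is in period 2, group 2; Ga is in period 4, group 13; Se is in period 4, group 16; Sb is in period 5, group 15.
Electronegativity increases across a period and decreases down a group, tracking effective nuclear charge and atomic size.
These span different periods and groups, so the two trends combine.
Ga > Be: period and group pull opposite ways; the across-period shift dominates (1.81 vs 1.57).
Sb > Ga: period and group pull opposite ways; the across-period shift dominates (2.05 vs 1.81).
H > Sb: the two effects oppose for this pair; the down-group effect wins (2.20 vs 2.05).
Se > H: period and group pull opposite ways; the across-period shift dominates (2.55 vs 2.20).
Approximate values (Pauling): H 2.20, Be 1.57, Ga 1.81, Se 2.55, Sb 2.05.
So from highest to lowest: Se > H > Sb > Ga > Be.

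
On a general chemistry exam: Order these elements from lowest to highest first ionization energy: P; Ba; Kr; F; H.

Ba < P < H < Kr < F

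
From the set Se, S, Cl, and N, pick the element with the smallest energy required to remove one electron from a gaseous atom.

Se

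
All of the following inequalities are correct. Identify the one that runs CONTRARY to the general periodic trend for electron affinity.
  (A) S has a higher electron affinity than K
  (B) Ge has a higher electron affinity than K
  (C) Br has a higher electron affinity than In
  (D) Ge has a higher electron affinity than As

(D)

The general trend: electron affinity increases across a period and decreases down a group.
(A) S (period 3, group 16) vs K (period 4, group 1): the stated order agrees with the simple trend.
(B) Ge (period 4, group 14) vs K (period 4, group 1): the stated order agrees with the simple trend.
(C) Br (period 4, group 17) vs In (period 5, group 13): the stated order agrees with the simple trend.
(D) Ge (period 4, group 14) vs As (period 4, group 15): the stated order contradicts the simple trend.
The exception is (D): adding an electron to As's half-filled 4p³ is unfavourable, so Ge (4p²) has the more exothermic EA.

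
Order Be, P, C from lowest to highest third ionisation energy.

IE_3 is the cost of taking one more electron from the +2 cation: Be²⁺ is the bare [He] core; P²⁺ still has 3 valence electrons; C²⁺ still has 2 valence electrons.
Pulling an electron out of a noble-gas core costs far more than removing a remaining valence electron, so Be sits at the high end of IE_3.
Valence configurations: P²⁺ [Ne]3s²3p¹, C²⁺ [He]2s².
Approximate IE_3 values (kJ/mol): Be 14849, P 2914, C 4620.
Hence IE_3: P < C < Be.

P, C, Be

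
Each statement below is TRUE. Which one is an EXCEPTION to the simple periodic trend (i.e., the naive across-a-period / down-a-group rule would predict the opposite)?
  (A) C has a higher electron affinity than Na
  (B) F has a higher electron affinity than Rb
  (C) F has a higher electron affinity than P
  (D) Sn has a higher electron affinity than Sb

The general trend: electron affinity increases across a period and decreases down a group.
(A) C (period 2, group 14) vs Na (period 3, group 1): the stated order agrees with the simple trend.
(B) F (period 2, group 17) vs Rb (period 5, group 1): the stated order agrees with the simple trend.
(C) F (period 2, group 17) vs P (period 3, group 15): the stated order agrees with the simple trend.
(D) Sn (period 5, group 14) vs Sb (period 5, group 15): the stated order contradicts the simple trend.
The exception is (D): adding an electron to Sb's half-filled 5p³ is unfavourable, so Sn has the more exothermic EA.

(D)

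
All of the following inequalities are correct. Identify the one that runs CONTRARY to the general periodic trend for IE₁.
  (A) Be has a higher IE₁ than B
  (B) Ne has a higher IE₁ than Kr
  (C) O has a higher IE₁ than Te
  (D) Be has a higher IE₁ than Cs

The general trend: IE₁ increases across a period and decreases down a group.
(A) Be (period 2, group 2) vs B (period 2, group 13): the stated order contradicts the simple trend.
(B) Ne (period 2, group 18) vs Kr (period 4, group 18): the stated order agrees with the simple trend.
(C) O (period 2, group 16) vs Te (period 5, group 16): the stated order agrees with the simple trend.
(D) Be (period 2, group 2) vs Cs (period 6, group 1): the stated order agrees with the simple trend.
The exception is (A): removing B's lone 2p electron is easier than breaking Be's filled 2s².

(A)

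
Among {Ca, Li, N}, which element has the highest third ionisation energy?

Consider each +2 ion: Ca²⁺ is the bare [Ar] core; Li²⁺ is already 1 electron into the core; N²⁺ still has 3 valence electrons.
Breaking into a closed-shell core is much more expensive than removing a leftover valence electron — Ca and Li have the largest IE_3 here.
Approximate IE_3 values (kJ/mol): Ca 4912, Li 11815, N 4578.
Putting it together, IE_3: N < Ca < Li.

Li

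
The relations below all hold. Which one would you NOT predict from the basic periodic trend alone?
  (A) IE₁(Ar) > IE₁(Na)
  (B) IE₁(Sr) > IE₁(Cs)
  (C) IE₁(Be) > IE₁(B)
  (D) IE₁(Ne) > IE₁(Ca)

(C)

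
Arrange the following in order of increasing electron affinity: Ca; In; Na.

Ca < In < Na

Na is in period 3, group 1; Ca is in period 4, group 2; In is in period 5, group 13.
EA tends to increase across a period and decrease down a group, though the pattern is less regular than for IE or radius.
A diagonal step moves right (one effect) and down (the opposite effect) at once.
In > Ca: period and group pull opposite ways; the across-period shift dominates (29 vs 2 kJ/mol).
Na > In: period and group pull opposite ways; the down-group shift dominates (53 vs 29 kJ/mol).
For reference (kJ/mol): Na 53, Ca 2, In 29.
So from lowest to highest: Ca < In < Na.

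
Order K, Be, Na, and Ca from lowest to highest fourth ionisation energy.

The fourth ionization energy removes an electron from the +3 ion. For each element: K³⁺ is already 2 electrons into the core; Be³⁺ is already 1 electron into the core; Na³⁺ is already 2 electrons into the core; Ca³⁺ is already 1 electron into the core.
All of these are removing an electron from a noble-gas core or deeper; the smaller core (lower principal quantum number) is held far more tightly, and within a period the higher nuclear charge binds the same core more tightly.
Tabulated IE_4 (kJ/mol): K 5877, Be 21007, Na 9543, Ca 6491.
Hence IE_4: K < Ca < Na < Be.

K < Ca < Na < Be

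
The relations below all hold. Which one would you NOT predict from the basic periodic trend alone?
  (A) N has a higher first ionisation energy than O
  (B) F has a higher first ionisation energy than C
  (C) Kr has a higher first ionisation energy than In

The general trend: first ionisation energy increases across a period and decreases down a group.
(A) N (period 2, group 15) vs O (period 2, group 16): the stated order contradicts the simple trend.
(B) F (period 2, group 17) vs C (period 2, group 14): the stated order agrees with the simple trend.
(C) Kr (period 4, group 18) vs In (period 5, group 13): the stated order agrees with the simple trend.
The exception is (A): pairing an electron in O's 2p⁴ costs repulsion energy, so O ionizes more easily than half-filled N (2p³).

(A)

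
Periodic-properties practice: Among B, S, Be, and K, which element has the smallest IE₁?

Be is in period 2, group 2; B is in period 2, group 13; S is in period 3, group 16; K is in period 4, group 1.
First ionization energy rises across a period (greater Z_eff holds electrons more tightly) and falls down a group (valence electrons are farther from the nucleus).
These span different periods and groups, so the two trends combine.
B > K: both effects reinforce here, so B is clearly the higher of the two.
Be > B: this pair runs against the simple trend — see the exception note.
S > Be: the two effects oppose for this pair; the across-period effect wins (1000 vs 900 kJ/mol).
Note the exception: Be has a higher first ionization energy than B, contrary to the simple trend — removing B's lone 2p electron is easier than breaking Be's filled 2s².
Approximate values (kJ/mol): Be 900, B 801, S 1000, K 419.
The smallest IE₁ among these belongs to K.

K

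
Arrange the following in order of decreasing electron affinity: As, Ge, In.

Ge, As, In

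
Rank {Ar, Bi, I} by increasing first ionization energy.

Bi < I < Ar

Ar is in period 3, group 18; I is in period 5, group 17; Bi is in period 6, group 15.
Across a period the outer electron is held more tightly (higher IE₁); down a group it sits in a higher shell, more shielded, and comes off more easily.
These span different periods and groups, so the two trends combine.
I > Bi: relative to Bi, both the across-period and down-group shifts push I's first ionization energy up.
Ar > I: both effects reinforce here, so Ar is clearly the higher of the two.
For reference (kJ/mol): Ar 1521, I 1008, Bi 703.
So from lowest to highest: Bi < I < Ar.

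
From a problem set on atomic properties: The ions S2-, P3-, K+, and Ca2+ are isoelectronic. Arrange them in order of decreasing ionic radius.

P3- > S2- > K+ > Ca2+

All of these have 18 electrons, so size is governed by nuclear charge alone: the more protons, the stronger the pull on the same electron cloud, and the smaller the ion.
Nuclear charges: Ca2+ (Z=20), K+ (Z=19), S2- (Z=16), P3- (Z=15).
Largest to smallest: P3- > S2- > K+ > Ca2+.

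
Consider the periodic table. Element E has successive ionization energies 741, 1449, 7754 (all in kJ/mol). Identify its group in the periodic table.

Look for the largest jump between consecutive ionization energies: IE3/IE2 ≈ 5.4, far larger than any earlier ratio.
That jump marks the point where a core electron is being removed. So the atom has 2 valence electrons.
A main-group element with 2 valence electrons is in group 2.

Group 2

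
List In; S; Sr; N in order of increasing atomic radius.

N < S < In < Sr

N is in period 2, group 15; S is in period 3, group 16; Sr is in period 5, group 2; In is in period 5, group 13.
Atomic radius shrinks across a period as nuclear charge pulls the same shell inward, and grows down a group as new shells are added.
These span different periods and groups, so the two trends combine.
S > N: the two effects oppose for this pair; the down-group effect wins (103 vs 71 pm).
In > S: relative to S, both the across-period and down-group shifts push In's atomic radius up.
Sr > In: Sr lies to the left of In in period 5, so the across-period effect alone puts Sr larger.
For reference (pm): N 71, S 103, Sr 185, In 142.
So from smallest to largest: N < S < In < Sr.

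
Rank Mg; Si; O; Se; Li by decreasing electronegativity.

Li is in period 2, group 1; O is in period 2, group 16; Mg is in period 3, group 2; Si is in period 3, group 14; Se is in period 4, group 16.
Smaller atoms with higher effective nuclear charge are more electronegative.
Here both period and group differ, so the two effects have to be weighed against each other.
Mg > Li: period and group pull opposite ways; the across-period shift dominates (1.31 vs 0.98).
Si > Mg: both are in period 3; the period trend gives Si the larger value.
Se > Si: the two effects oppose for this pair; the across-period effect wins (2.55 vs 1.90).
O > Se: they share group 16; the group trend gives O the larger value.
Approximate values (Pauling): Li 0.98, O 3.44, Mg 1.31, Si 1.90, Se 2.55.
So from highest to lowest: O > Se > Si > Mg > Li.

O, Se, Si, Mg, Li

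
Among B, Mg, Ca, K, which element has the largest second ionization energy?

Consider each +1 ion: B⁺ still has 2 valence electrons; Mg⁺ still has 1 valence electron; Ca⁺ still has 1 valence electron; K⁺ is the bare [Ar] core.
Pulling an electron out of a noble-gas core costs far more than removing a remaining valence electron, so K sits at the high end of IE_2.
Valence configurations: B⁺ [He]2s², Mg⁺ [Ne]3s¹, Ca⁺ [Ar]4s¹.
The numbers (kJ/mol): B 2427, Mg 1451, Ca 1145, K 3052.
So the second ionization energies run Ca < Mg < B < K.

K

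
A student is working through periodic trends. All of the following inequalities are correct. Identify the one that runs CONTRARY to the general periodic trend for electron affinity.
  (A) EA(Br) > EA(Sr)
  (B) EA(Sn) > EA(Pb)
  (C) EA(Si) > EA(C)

The general trend: electron affinity increases across a period and decreases down a group.
(A) Br (period 4, group 17) vs Sr (period 5, group 2): the stated order agrees with the simple trend.
(B) Sn (period 5, group 14) vs Pb (period 6, group 14): the stated order agrees with the simple trend.
(C) Si (period 3, group 14) vs C (period 2, group 14): the stated order contradicts the simple trend.
The exception is (C): Si's larger, more diffuse 3p orbitals accept an added electron slightly more readily than C's compact 2p.

(C)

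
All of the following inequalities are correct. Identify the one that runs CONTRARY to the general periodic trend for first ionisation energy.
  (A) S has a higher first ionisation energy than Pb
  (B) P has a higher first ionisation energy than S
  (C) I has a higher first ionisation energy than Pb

The general trend: first ionisation energy increases across a period and decreases down a group.
(A) S (period 3, group 16) vs Pb (period 6, group 14): the stated order agrees with the simple trend.
(B) P (period 3, group 15) vs S (period 3, group 16): the stated order contradicts the simple trend.
(C) I (period 5, group 17) vs Pb (period 6, group 14): the stated order agrees with the simple trend.
The exception is (B): S (3p⁴) ionizes more easily than half-filled P (3p³) because the paired 3p electron in S is pushed out by e⁻–e⁻ repulsion.

(B)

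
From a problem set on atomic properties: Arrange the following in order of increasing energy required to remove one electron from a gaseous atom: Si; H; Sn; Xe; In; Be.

In, Sn, Si, Be, Xe, H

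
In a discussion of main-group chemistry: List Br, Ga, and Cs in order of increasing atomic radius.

Moving right in a period, electrons are added to the same shell under a stronger nuclear pull, so atoms get smaller; moving down, a new shell is opened and atoms get larger.
These span different periods and groups, so the two trends combine.
Ga > Br: both are in period 4; the period trend gives Ga the larger value.
Cs > Ga: relative to Ga, both the across-period and down-group shifts push Cs's atomic radius up.
Tabulated atomic radius (pm): Ga 124, Br 114, Cs 232.
So from smallest to largest: Br < Ga < Cs.

Br, Ga, Cs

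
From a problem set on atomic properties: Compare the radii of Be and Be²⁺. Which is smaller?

Forming Be²⁺ removes 2 electrons from Be. Fewer electrons for the same nuclear charge means less shielding and a higher Z_eff on the remaining electrons, and for main-group metals the entire outer shell is lost.
A cation is smaller than its parent atom: Be²⁺ < Be.

Be²⁺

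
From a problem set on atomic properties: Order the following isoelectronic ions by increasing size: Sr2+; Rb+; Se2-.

Sr2+ < Rb+ < Se2-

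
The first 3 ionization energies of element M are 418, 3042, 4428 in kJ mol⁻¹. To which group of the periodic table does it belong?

Group 1

Look for the largest jump between consecutive ionization energies: IE2/IE1 ≈ 7.3, far larger than any earlier ratio.
That jump marks the point where a core electron is being removed. So the atom has 1 valence electron.
A main-group element with 1 valence electron is in group 1.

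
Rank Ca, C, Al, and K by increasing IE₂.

The second ionization energy removes an electron from the +1 ion. For each element: Ca⁺ still has 1 valence electron; C⁺ still has 3 valence electrons; Al⁺ still has 2 valence electrons; K⁺ is the bare [Ar] core.
Core electrons are held far more tightly than valence electrons, so K tops the IE_2 order.
Valence configurations: Ca⁺ [Ar]4s¹, C⁺ [He]2s²2p¹, Al⁺ [Ne]3s².
The numbers (kJ/mol): Ca 1145, C 2353, Al 1817, K 3052.
Putting it together, IE_2: Ca < Al < C < K.

Ca < Al < C < K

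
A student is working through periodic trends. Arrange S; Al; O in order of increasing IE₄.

S < O < Al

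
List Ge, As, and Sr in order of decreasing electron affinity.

Atoms with high Z_eff and room in the valence shell (especially the halogens) have the most exothermic electron affinities.
Neither a single period nor a single group — weigh both effects.
As > Sr: both effects reinforce here, so As is clearly the higher of the two.
Ge > As: this pair runs against the simple trend — see the exception note.
Note the exception: Ge has a higher electron affinity than As, contrary to the simple trend — adding an electron to As's half-filled 4p³ is unfavourable, so Ge (4p²) has the more exothermic EA.
Tabulated electron affinity (kJ/mol): Ge 119, As 78, Sr 5.
So from highest to lowest: Ge > As > Sr.

Ge > As > Sr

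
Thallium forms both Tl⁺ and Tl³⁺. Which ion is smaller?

Tl³⁺

Both ions have Z = 81 protons, but Tl³⁺ has lost more electrons, so its remaining electrons feel a larger effective nuclear charge per electron and are pulled in more tightly.
Higher positive charge → smaller ion, so Tl⁺ > Tl³⁺.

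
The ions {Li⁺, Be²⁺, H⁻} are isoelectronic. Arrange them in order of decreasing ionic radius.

H⁻ > Li⁺ > Be²⁺

All of these have 2 electrons, so size is governed by nuclear charge alone: the more protons, the stronger the pull on the same electron cloud, and the smaller the ion.
Nuclear charges: Be²⁺ (Z=4), Li⁺ (Z=3), H⁻ (Z=1).
Largest to smallest: H⁻ > Li⁺ > Be²⁺.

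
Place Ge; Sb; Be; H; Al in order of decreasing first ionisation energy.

H > Be > Sb > Ge > Al

Removing the outermost electron gets harder across a period and easier down a group.
A diagonal step moves right (one effect) and down (the opposite effect) at once.
Ge > Al: period and group pull opposite ways; the across-period shift dominates (762 vs 578 kJ/mol).
Sb > Ge: the two effects oppose for this pair; the across-period effect wins (831 vs 762 kJ/mol).
Be > Sb: the two effects oppose for this pair; the down-group effect wins (900 vs 831 kJ/mol).
H > Be: the two effects oppose for this pair; the down-group effect wins (1312 vs 900 kJ/mol).
Approximate values (kJ/mol): H 1312, Be 900, Al 578, Ge 762, Sb 831.
So from highest to lowest: H > Be > Sb > Ge > Al.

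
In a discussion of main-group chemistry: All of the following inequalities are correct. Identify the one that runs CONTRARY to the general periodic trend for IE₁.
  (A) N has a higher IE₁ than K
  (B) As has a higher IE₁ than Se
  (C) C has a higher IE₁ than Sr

(B)

The general trend: IE₁ increases across a period and decreases down a group.
(A) N (period 2, group 15) vs K (period 4, group 1): the stated order agrees with the simple trend.
(B) As (period 4, group 15) vs Se (period 4, group 16): the stated order contradicts the simple trend.
(C) C (period 2, group 14) vs Sr (period 5, group 2): the stated order agrees with the simple trend.
The exception is (B): Se (4p⁴) ionizes more easily than half-filled As (4p³).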